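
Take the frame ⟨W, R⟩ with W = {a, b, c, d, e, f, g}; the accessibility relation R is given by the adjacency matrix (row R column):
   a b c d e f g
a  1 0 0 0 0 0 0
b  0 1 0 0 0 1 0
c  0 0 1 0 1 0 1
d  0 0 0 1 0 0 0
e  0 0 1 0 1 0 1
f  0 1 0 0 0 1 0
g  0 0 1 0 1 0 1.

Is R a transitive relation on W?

Yes

Transitive: yes — every two-step R-path is closed by a direct edge.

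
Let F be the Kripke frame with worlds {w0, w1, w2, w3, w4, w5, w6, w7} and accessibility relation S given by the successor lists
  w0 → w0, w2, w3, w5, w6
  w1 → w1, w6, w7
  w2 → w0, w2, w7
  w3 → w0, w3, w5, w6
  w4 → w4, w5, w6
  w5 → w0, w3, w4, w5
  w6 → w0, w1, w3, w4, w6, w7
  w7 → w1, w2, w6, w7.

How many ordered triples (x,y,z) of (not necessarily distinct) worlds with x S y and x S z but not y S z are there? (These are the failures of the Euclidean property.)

Enumerating: (w0,w2,w3), (w0,w2,w5), (w0,w2,w6), (w0,w3,w2), (w0,w5,w2), (w0,w5,w6), (w0,w6,w2), (w0,w6,w5), (w2,w0,w7), (w2,w7,w0), (w3,w5,w6), (w3,w6,w5), … and 26 more.
Total: 38.

38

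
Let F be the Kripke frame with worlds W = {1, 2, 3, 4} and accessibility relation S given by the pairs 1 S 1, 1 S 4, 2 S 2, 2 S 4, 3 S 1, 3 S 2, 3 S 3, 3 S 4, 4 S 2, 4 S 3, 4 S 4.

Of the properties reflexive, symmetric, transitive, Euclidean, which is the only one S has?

Reflexive: yes — every world is S-related to itself.
Symmetric: no — 1 S 4 but not 4 S 1.
Transitive: no — 1 S 4 and 4 S 2, but not 1 S 2.
Euclidean: no — 3 S 1 and 3 S 2, but not 1 S 2.
Only reflexive holds.

reflexive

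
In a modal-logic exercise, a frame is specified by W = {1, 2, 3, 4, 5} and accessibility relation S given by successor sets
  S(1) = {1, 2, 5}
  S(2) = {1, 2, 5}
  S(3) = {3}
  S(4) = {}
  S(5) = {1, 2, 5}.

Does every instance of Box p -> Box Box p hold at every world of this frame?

The schema 4 characterises exactly the transitive frames.
Transitive: yes — every two-step S-path is closed by a direct edge.

Yes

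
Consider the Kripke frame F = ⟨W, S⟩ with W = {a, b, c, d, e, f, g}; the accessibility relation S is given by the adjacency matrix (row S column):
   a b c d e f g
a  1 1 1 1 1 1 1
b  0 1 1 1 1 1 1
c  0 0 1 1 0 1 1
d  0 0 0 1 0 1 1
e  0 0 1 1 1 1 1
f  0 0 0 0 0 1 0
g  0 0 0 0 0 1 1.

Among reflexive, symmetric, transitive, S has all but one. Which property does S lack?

Reflexive: yes — every world is S-related to itself.
Symmetric: no — a S b but not b S a.
Transitive: yes — every two-step S-path is closed by a direct edge.
Only symmetric fails.

symmetric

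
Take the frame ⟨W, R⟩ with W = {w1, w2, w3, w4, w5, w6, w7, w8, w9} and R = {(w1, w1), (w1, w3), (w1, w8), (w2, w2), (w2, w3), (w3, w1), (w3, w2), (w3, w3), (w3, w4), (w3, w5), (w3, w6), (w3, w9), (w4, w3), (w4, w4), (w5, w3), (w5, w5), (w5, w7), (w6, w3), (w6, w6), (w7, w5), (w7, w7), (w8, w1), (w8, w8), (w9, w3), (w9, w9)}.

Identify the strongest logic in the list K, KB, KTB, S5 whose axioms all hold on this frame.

Symmetric (axiom B): yes — every pair in R has its reverse in R.
Reflexive (axiom T): yes — every world is R-related to itself.
Euclidean (axiom 5): no — w1 R w3 and w1 R w8, but not w3 R w8.
So F validates K, KB, KTB; S5 would additionally require R to be Euclidean. The strongest is KTB.

KTB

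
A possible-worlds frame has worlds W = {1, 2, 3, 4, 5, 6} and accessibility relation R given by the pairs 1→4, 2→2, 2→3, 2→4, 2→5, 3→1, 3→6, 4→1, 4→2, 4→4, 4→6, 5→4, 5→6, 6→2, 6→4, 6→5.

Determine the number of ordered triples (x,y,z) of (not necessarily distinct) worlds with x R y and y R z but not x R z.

Enumerating: (1,4,1), (1,4,2), (1,4,6), (2,3,1), (2,3,6), (2,4,1), (2,4,6), (2,5,6), (3,1,4), (3,6,2), (3,6,4), (3,6,5), … and 11 more.
Total: 23.

23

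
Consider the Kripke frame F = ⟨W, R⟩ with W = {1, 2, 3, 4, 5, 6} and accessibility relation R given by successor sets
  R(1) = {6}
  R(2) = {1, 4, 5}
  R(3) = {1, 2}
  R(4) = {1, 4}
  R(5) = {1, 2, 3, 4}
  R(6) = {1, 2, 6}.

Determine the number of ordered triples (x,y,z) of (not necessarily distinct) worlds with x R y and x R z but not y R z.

Enumerating: (2,1,1), (2,1,4), (2,1,5), (2,4,5), (2,5,5), (3,1,1), (3,1,2), (3,2,2), (4,1,1), (4,1,4), (5,1,1), (5,1,2), … and 12 more.
Total: 24.

24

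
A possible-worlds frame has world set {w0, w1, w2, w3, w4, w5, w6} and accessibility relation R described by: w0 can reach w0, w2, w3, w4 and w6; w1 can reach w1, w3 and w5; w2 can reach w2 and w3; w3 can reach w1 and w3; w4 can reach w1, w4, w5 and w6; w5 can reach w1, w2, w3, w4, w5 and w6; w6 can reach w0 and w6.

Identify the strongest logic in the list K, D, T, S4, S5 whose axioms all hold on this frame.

Serial (axiom D): yes — every world has a successor (e.g. w0 R w0).
Reflexive (axiom T): yes — every world is R-related to itself.
Transitive (axiom 4): no — w0 R w3 and w3 R w1, but not w0 R w1.
Euclidean (axiom 5): no — w0 R w2 and w0 R w4, but not w2 R w4.
So F validates K, D, T; S4 would additionally require R to be transitive. The strongest is T.

T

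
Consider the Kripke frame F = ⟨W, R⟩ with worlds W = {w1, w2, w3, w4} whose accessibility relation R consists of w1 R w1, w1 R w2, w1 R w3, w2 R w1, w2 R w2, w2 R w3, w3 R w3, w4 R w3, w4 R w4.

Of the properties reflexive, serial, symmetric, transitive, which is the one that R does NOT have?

symmetric

Reflexive: yes — every world is R-related to itself.
Serial: yes — every world has a successor (e.g. w1 R w1).
Symmetric: no — w1 R w3 but not w3 R w1.
Transitive: yes — every two-step R-path is closed by a direct edge.
Only symmetric fails.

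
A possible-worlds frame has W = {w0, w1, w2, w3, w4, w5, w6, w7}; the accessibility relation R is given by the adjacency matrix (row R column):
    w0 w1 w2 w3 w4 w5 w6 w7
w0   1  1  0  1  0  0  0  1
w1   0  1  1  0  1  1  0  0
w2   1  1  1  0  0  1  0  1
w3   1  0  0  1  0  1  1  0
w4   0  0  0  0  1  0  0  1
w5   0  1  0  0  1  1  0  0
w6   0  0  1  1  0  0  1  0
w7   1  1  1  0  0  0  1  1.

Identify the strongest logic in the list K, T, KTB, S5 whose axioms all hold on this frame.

Reflexive (axiom T): yes — every world is R-related to itself.
Symmetric (axiom B): no — w0 R w1 but not w1 R w0.
Euclidean (axiom 5): no — w0 R w1 and w0 R w3, but not w1 R w3.
So F validates K, T; KTB would additionally require R to be symmetric. The strongest is T.

T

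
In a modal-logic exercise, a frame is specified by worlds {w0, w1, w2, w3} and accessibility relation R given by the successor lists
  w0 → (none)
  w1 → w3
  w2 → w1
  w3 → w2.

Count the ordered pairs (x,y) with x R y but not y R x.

3

Enumerating: (w1,w3), (w2,w1), (w3,w2).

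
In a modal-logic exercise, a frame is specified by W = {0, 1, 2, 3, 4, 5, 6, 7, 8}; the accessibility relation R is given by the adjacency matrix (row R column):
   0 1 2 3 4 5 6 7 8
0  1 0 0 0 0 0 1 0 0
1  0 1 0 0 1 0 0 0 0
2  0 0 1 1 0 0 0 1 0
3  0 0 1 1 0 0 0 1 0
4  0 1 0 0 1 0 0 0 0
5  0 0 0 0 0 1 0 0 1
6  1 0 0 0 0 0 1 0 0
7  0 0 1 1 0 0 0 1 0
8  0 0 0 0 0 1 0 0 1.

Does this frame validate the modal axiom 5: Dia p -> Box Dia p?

Yes

By correspondence theory, 5 is valid on a frame iff R is Euclidean.
Euclidean: yes — any two successors of a common world are R-related.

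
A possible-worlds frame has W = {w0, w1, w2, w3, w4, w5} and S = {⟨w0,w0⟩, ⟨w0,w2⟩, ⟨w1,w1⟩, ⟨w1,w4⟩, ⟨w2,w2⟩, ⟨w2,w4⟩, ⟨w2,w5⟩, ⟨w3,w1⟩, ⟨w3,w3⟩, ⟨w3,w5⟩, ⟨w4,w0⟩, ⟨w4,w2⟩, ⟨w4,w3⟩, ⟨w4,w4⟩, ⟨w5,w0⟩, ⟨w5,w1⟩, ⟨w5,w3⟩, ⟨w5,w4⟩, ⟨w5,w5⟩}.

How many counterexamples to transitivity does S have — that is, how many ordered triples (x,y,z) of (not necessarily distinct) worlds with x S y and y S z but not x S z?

Enumerating: (w0,w2,w4), (w0,w2,w5), (w1,w4,w0), (w1,w4,w2), (w1,w4,w3), (w2,w4,w0), (w2,w4,w3), (w2,w5,w0), (w2,w5,w1), (w2,w5,w3), (w3,w1,w4), (w3,w5,w0), (w3,w5,w4), (w4,w2,w5), (w4,w3,w1), (w4,w3,w5), (w5,w0,w2), (w5,w4,w2).

18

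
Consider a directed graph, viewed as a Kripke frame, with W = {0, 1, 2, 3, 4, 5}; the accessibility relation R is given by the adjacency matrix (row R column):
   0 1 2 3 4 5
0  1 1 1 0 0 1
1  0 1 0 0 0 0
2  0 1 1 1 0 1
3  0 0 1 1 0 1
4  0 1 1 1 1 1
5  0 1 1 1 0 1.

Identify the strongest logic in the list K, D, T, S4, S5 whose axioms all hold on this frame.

T

Serial (axiom D): yes — every world has a successor (e.g. 0 R 0).
Reflexive (axiom T): yes — every world is R-related to itself.
Transitive (axiom 4): no — 0 R 2 and 2 R 3, but not 0 R 3.
Euclidean (axiom 5): no — 0 R 1 and 0 R 2, but not 1 R 2.
So F validates K, D, T; S4 would additionally require R to be transitive. The strongest is T.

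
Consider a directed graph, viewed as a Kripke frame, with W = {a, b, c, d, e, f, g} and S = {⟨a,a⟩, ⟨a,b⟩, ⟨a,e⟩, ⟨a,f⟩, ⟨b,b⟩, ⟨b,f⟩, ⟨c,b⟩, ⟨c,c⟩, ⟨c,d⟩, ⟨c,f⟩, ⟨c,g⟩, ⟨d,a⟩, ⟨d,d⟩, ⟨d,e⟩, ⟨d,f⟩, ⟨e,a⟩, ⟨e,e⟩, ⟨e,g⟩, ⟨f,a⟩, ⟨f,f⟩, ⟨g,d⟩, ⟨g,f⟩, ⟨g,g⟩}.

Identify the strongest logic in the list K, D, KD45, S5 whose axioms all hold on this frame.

Serial (axiom D): yes — every world has a successor (e.g. a S a).
Euclidean (axiom 5): no — a S b and a S e, but not b S e.
Transitive (axiom 4): no — a S e and e S g, but not a S g.
Reflexive (axiom T): yes — every world is S-related to itself.
So F validates K, D; KD45 would additionally require S to be Euclidean and transitive. The strongest is D.

D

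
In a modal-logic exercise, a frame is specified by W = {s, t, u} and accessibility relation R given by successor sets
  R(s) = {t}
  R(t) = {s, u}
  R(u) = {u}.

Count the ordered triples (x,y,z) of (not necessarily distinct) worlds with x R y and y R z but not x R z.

3

Enumerating: (s,t,s), (s,t,u), (t,s,t).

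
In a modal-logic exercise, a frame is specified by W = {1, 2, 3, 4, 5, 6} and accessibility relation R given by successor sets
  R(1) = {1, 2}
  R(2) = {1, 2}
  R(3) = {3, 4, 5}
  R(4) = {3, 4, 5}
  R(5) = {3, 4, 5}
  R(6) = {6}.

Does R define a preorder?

Yes

Reflexive: yes — every world is R-related to itself.
Transitive: yes — every two-step R-path is closed by a direct edge.
So R is a preorder.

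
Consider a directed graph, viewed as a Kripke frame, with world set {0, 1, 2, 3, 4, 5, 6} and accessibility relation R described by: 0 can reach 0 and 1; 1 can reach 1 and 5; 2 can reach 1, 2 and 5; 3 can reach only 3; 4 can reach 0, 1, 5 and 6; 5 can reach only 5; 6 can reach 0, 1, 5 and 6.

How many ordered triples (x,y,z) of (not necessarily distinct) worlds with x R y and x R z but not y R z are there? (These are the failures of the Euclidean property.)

19

Enumerating: (0,1,0), (1,5,1), (2,1,2), (2,5,1), (2,5,2), (4,0,5), (4,0,6), (4,1,0), (4,1,6), (4,5,0), (4,5,1), (4,5,6), … and 7 more.
Total: 19.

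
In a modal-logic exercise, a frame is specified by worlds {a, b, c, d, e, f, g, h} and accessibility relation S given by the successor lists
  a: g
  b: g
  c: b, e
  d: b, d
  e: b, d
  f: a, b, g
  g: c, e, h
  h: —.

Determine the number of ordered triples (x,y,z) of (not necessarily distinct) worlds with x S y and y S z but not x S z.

16

Enumerating: (a,g,c), (a,g,e), (a,g,h), (b,g,c), (b,g,e), (b,g,h), (c,b,g), (c,e,d), (d,b,g), (e,b,g), (f,g,c), (f,g,e), (f,g,h), (g,c,b), (g,e,b), (g,e,d).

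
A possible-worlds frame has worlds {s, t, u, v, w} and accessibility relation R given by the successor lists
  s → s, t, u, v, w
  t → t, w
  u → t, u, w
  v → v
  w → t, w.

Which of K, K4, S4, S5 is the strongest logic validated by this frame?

S4

Transitive (axiom 4): yes — every two-step R-path is closed by a direct edge.
Reflexive (axiom T): yes — every world is R-related to itself.
Euclidean (axiom 5): no — s R t and s R u, but not t R u.
So F validates K, K4, S4; S5 would additionally require R to be Euclidean. The strongest is S4.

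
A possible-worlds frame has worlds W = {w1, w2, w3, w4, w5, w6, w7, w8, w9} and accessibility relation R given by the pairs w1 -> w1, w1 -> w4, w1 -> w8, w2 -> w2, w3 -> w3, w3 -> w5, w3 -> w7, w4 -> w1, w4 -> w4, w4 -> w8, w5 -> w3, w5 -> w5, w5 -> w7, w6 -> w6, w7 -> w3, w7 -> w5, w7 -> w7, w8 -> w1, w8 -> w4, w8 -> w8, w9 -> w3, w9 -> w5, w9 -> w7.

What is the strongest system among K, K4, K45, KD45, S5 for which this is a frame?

KD45

Transitive (axiom 4): yes — every two-step R-path is closed by a direct edge.
Euclidean (axiom 5): yes — any two successors of a common world are R-related.
Serial (axiom D): yes — every world has a successor (e.g. w1 R w1).
Reflexive (axiom T): no — w9 is not related to itself.
So F validates K, K4, K45, KD45; S5 would additionally require R to be reflexive. The strongest is KD45.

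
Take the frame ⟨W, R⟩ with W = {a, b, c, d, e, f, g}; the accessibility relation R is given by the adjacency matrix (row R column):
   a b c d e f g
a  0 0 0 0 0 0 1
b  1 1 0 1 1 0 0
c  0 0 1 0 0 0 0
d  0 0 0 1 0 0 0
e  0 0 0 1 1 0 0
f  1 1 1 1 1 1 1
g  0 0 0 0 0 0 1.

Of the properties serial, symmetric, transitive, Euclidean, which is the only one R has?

Serial: yes — every world has a successor (e.g. a R g).
Symmetric: no — a R g but not g R a.
Transitive: no — b R a and a R g, but not b R g.
Euclidean: no — b R a and b R d, but not a R d.
Only serial holds.

serial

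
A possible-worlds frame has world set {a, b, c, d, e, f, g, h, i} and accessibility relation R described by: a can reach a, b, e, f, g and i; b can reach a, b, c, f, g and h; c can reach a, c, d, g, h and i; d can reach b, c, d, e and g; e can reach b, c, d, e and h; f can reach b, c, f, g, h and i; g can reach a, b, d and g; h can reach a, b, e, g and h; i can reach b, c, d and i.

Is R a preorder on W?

No

Reflexive: yes — every world is R-related to itself.
Transitive: no — a R b and b R c, but not a R c.
So R is not a preorder.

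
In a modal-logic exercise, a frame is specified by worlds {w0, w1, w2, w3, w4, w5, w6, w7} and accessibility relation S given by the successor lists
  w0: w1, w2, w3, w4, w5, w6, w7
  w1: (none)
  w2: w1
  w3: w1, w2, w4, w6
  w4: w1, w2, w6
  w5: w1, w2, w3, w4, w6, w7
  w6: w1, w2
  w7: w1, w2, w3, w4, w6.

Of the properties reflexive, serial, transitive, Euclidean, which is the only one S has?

Reflexive: no — w0 is not related to itself.
Serial: no — w1 has no S-successor.
Transitive: yes — every two-step S-path is closed by a direct edge.
Euclidean: no — w0 S w1 and w0 S w2, but not w1 S w2.
Only transitive holds.

transitive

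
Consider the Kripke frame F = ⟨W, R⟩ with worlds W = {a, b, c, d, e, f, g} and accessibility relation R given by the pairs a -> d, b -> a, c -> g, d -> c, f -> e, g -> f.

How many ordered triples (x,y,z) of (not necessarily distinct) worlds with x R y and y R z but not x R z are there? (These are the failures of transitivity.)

5

Enumerating: (a,d,c), (b,a,d), (c,g,f), (d,c,g), (g,f,e).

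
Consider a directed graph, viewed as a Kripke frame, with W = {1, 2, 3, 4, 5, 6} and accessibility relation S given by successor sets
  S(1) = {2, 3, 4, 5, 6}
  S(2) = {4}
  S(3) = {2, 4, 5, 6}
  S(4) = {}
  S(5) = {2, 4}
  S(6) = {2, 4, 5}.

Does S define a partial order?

No

Reflexive: no — 1 is not related to itself.
Transitive: yes — every two-step S-path is closed by a direct edge.
Antisymmetric: yes — no distinct pair is related both ways.
So S is not a partial order.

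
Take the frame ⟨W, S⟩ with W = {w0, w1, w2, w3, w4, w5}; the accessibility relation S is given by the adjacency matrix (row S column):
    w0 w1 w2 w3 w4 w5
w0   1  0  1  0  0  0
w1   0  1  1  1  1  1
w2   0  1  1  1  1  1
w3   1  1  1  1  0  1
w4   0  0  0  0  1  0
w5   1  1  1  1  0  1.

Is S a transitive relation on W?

No

Transitive: no — w0 S w2 and w2 S w1, but not w0 S w1.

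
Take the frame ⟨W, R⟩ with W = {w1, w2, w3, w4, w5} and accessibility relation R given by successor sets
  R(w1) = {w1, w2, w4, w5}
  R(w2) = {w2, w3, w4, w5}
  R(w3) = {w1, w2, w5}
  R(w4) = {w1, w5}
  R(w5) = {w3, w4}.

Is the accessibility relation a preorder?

Reflexive: no — w3 is not related to itself.
Transitive: no — w1 R w2 and w2 R w3, but not w1 R w3.
So R is not a preorder.

No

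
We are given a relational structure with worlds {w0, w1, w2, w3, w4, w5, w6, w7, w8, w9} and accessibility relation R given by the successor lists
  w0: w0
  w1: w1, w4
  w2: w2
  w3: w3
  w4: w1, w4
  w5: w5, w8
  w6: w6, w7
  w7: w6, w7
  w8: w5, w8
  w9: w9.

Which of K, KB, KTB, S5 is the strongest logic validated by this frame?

Symmetric (axiom B): yes — every pair in R has its reverse in R.
Reflexive (axiom T): yes — every world is R-related to itself.
Euclidean (axiom 5): yes — any two successors of a common world are R-related.
So F validates K, KB, KTB, S5. The strongest is S5.

S5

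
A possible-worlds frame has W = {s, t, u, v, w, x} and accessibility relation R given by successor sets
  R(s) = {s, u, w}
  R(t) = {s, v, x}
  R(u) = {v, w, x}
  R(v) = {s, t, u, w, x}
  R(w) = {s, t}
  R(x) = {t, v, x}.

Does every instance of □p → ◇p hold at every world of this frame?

By correspondence theory, D is valid on a frame iff R is serial.
Serial: yes — every world has a successor (e.g. s R s).

Yes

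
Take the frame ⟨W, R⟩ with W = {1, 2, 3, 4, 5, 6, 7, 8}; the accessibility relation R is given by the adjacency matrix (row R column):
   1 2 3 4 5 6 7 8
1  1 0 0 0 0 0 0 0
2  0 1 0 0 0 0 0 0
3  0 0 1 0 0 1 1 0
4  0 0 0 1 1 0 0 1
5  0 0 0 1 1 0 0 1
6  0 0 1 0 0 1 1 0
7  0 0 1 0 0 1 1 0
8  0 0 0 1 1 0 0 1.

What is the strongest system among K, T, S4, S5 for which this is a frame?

Reflexive (axiom T): yes — every world is R-related to itself.
Transitive (axiom 4): yes — every two-step R-path is closed by a direct edge.
Euclidean (axiom 5): yes — any two successors of a common world are R-related.
So F validates K, T, S4, S5. The strongest is S5.

S5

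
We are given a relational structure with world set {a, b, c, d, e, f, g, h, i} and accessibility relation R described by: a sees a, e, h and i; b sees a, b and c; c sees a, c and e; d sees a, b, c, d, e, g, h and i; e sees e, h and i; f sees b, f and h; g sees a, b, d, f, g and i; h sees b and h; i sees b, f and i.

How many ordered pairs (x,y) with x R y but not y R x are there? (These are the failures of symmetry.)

Enumerating: (a,e), (a,h), (a,i), (b,a), (b,c), (c,a), (c,e), (d,a), (d,b), (d,c), (d,e), (d,h), … and 12 more.
Total: 24.

24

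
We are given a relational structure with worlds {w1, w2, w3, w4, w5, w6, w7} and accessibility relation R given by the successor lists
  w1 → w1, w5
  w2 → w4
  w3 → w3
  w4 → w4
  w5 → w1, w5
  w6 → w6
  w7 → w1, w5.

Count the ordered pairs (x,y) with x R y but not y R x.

Enumerating: (w2,w4), (w7,w1), (w7,w5).

3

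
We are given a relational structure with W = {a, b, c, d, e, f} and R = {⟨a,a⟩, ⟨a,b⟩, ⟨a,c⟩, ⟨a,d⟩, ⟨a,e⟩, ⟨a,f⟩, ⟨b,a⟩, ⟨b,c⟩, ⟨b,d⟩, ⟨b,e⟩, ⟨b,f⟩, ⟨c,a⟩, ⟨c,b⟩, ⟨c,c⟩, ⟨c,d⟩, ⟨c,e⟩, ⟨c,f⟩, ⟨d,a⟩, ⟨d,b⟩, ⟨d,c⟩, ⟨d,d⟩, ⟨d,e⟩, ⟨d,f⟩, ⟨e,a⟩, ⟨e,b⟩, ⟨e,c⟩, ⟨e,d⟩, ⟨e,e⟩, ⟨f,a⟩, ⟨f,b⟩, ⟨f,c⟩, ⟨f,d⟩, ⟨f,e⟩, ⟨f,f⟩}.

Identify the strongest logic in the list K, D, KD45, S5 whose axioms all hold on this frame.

D

Serial (axiom D): yes — every world has a successor (e.g. a R a).
Euclidean (axiom 5): no — a R e and a R f, but not e R f.
Transitive (axiom 4): no — e R a and a R f, but not e R f.
Reflexive (axiom T): no — b is not related to itself.
So F validates K, D; KD45 would additionally require R to be Euclidean and transitive. The strongest is D.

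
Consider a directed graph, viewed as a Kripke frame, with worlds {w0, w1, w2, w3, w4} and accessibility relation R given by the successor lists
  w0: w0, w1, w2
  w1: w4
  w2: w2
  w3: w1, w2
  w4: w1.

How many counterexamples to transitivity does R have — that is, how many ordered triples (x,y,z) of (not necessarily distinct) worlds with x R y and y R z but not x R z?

Enumerating: (w0,w1,w4), (w1,w4,w1), (w3,w1,w4), (w4,w1,w4).

4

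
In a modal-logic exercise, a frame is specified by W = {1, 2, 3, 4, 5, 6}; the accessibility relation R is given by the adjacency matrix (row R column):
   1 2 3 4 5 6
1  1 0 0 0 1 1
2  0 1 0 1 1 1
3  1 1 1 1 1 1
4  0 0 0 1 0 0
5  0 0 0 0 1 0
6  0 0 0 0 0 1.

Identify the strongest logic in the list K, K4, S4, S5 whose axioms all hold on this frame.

Transitive (axiom 4): yes — every two-step R-path is closed by a direct edge.
Reflexive (axiom T): yes — every world is R-related to itself.
Euclidean (axiom 5): no — 1 R 5 and 1 R 6, but not 5 R 6.
So F validates K, K4, S4; S5 would additionally require R to be Euclidean. The strongest is S4.

S4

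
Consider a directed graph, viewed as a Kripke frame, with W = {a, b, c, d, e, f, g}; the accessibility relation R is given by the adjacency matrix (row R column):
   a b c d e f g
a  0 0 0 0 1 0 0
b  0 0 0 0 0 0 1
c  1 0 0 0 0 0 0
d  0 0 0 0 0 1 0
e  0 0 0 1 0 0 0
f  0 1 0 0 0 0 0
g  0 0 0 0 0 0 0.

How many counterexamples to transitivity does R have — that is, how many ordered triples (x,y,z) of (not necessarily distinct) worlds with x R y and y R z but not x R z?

Enumerating: (a,e,d), (c,a,e), (d,f,b), (e,d,f), (f,b,g).

5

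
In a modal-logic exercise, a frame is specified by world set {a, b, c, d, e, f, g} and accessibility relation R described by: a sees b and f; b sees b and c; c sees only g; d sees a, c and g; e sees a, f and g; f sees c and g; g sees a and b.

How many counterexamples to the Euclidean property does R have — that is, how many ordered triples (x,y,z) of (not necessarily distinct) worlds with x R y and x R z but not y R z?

Enumerating: (a,b,f), (a,f,b), (a,f,f), (b,c,b), (b,c,c), (c,g,g), (d,a,a), (d,a,c), (d,a,g), (d,c,a), (d,c,c), (d,g,c), … and 12 more.
Total: 24.

24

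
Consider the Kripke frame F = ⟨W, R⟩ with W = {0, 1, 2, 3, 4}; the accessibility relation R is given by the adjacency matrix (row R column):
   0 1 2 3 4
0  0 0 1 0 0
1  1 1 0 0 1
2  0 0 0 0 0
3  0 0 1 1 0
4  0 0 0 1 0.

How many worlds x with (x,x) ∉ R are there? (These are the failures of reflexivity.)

3

Enumerating: 0, 2, 4.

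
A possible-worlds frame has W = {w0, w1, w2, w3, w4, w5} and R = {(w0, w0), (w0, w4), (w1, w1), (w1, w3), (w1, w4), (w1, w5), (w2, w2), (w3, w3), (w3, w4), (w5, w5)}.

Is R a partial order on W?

No

Reflexive: no — w4 is not related to itself.
Transitive: yes — every two-step R-path is closed by a direct edge.
Antisymmetric: yes — no distinct pair is related both ways.
So R is not a partial order.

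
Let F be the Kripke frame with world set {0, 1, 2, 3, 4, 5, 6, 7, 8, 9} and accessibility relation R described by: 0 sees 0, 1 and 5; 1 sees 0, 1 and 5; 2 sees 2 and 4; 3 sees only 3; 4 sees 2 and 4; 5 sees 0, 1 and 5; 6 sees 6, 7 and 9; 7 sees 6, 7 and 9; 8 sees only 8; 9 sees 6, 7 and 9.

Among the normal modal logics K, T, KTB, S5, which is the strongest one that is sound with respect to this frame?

Reflexive (axiom T): yes — every world is R-related to itself.
Symmetric (axiom B): yes — every pair in R has its reverse in R.
Euclidean (axiom 5): yes — any two successors of a common world are R-related.
So F validates K, T, KTB, S5. The strongest is S5.

S5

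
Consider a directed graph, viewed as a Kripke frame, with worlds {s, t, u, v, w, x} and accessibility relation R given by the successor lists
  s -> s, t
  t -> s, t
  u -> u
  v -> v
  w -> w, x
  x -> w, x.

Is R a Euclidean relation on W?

Yes

Euclidean: yes — any two successors of a common world are R-related.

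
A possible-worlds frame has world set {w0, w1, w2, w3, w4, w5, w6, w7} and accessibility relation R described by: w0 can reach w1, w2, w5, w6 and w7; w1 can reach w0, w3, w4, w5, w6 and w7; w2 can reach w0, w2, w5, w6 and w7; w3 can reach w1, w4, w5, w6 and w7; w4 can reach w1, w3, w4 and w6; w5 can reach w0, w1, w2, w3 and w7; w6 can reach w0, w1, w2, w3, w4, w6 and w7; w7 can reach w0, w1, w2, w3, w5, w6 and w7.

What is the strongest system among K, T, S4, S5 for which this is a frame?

Reflexive (axiom T): no — w0 is not related to itself.
Transitive (axiom 4): no — w0 R w1 and w1 R w3, but not w0 R w3.
Euclidean (axiom 5): no — w0 R w1 and w0 R w2, but not w1 R w2.
So F validates K; T would additionally require R to be reflexive. The strongest is K.

K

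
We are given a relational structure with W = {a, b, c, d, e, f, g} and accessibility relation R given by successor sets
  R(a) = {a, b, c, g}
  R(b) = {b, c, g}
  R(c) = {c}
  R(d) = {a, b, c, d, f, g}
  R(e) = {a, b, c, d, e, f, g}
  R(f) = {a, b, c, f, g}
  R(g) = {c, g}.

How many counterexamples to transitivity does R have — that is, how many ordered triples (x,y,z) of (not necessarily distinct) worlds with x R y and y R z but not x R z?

0

R is transitive; there are no such tuples.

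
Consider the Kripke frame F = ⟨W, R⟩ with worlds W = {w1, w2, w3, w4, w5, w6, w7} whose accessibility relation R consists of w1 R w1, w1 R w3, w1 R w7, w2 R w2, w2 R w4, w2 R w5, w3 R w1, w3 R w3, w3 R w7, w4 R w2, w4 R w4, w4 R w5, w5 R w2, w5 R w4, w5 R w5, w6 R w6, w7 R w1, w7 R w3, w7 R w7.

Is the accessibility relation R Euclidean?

Euclidean: yes — any two successors of a common world are R-related.

Yes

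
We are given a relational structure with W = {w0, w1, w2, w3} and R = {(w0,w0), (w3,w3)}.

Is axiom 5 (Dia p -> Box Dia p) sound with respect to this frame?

Yes

The schema 5 characterises exactly the Euclidean frames.
Euclidean: yes — any two successors of a common world are R-related.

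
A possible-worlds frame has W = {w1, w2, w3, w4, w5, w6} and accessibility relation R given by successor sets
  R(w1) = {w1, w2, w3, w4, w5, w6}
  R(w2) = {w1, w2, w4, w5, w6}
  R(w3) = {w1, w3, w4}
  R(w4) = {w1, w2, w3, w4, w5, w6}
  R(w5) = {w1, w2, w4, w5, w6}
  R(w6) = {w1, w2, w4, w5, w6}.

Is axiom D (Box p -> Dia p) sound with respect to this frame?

Yes

By correspondence theory, D is valid on a frame iff R is serial.
Serial: yes — every world has a successor (e.g. w1 R w1).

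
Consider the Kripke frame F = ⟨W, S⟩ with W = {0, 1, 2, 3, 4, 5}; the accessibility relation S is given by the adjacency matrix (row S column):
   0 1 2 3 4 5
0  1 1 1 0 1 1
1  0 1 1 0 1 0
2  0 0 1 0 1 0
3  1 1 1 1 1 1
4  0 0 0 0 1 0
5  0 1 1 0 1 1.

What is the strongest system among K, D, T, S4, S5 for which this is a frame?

S4

Serial (axiom D): yes — every world has a successor (e.g. 0 S 0).
Reflexive (axiom T): yes — every world is S-related to itself.
Transitive (axiom 4): yes — every two-step S-path is closed by a direct edge.
Euclidean (axiom 5): no — 0 S 1 and 0 S 5, but not 1 S 5.
So F validates K, D, T, S4; S5 would additionally require S to be Euclidean. The strongest is S4.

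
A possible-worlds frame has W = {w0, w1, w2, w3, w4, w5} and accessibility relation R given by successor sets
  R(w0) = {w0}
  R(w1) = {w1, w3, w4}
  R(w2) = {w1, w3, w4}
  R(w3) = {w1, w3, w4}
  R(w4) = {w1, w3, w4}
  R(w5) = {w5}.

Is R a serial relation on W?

Serial: yes — every world has a successor (e.g. w0 R w0).

Yes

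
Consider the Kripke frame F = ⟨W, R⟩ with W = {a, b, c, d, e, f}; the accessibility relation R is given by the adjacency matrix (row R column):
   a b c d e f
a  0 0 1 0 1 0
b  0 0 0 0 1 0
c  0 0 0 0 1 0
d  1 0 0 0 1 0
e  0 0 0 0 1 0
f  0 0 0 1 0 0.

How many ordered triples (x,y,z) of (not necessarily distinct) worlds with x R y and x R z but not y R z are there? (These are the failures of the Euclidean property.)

5

Enumerating: (a,c,c), (a,e,c), (d,a,a), (d,e,a), (f,d,d).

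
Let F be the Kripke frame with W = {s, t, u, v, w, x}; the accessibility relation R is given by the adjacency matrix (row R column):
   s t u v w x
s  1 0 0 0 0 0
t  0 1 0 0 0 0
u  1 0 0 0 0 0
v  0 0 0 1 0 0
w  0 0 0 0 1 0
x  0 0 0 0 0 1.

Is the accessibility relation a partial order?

No

Reflexive: no — u is not related to itself.
Transitive: yes — every two-step R-path is closed by a direct edge.
Antisymmetric: yes — no distinct pair is related both ways.
So R is not a partial order.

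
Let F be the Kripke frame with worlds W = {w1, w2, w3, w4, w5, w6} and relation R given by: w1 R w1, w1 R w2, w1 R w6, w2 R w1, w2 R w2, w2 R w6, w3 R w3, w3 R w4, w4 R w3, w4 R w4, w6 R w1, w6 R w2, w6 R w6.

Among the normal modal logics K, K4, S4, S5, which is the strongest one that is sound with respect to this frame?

K4

Transitive (axiom 4): yes — every two-step R-path is closed by a direct edge.
Reflexive (axiom T): no — w5 is not related to itself.
Euclidean (axiom 5): yes — any two successors of a common world are R-related.
So F validates K, K4; S4 would additionally require R to be reflexive. The strongest is K4.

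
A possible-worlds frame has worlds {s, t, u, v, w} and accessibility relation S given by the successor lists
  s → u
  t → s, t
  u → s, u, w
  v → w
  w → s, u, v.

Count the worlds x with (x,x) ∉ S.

3

Enumerating: s, v, w.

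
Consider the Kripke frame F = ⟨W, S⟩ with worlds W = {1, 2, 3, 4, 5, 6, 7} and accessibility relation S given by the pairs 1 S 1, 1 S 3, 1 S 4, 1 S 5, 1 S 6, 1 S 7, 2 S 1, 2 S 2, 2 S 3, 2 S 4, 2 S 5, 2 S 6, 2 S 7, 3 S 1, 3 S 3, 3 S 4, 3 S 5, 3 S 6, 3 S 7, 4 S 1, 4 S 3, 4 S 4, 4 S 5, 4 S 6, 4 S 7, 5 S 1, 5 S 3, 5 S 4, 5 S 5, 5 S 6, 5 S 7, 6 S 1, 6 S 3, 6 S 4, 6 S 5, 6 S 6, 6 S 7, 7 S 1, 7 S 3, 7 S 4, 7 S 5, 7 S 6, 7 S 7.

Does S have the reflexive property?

Yes

Reflexive: yes — every world is S-related to itself.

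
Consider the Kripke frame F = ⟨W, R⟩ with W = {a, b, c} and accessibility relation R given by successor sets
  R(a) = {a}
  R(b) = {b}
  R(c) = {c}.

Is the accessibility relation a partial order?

Reflexive: yes — every world is R-related to itself.
Transitive: yes — every two-step R-path is closed by a direct edge.
Antisymmetric: yes — no distinct pair is related both ways.
So R is a partial order.

Yes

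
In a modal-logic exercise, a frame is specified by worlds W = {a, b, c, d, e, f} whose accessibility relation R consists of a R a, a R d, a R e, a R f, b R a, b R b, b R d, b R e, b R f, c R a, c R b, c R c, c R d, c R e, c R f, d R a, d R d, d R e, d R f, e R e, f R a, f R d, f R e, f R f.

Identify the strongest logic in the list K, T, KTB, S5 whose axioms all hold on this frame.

T

Reflexive (axiom T): yes — every world is R-related to itself.
Symmetric (axiom B): no — a R e but not e R a.
Euclidean (axiom 5): no — a R e and a R d, but not e R d.
So F validates K, T; KTB would additionally require R to be symmetric. The strongest is T.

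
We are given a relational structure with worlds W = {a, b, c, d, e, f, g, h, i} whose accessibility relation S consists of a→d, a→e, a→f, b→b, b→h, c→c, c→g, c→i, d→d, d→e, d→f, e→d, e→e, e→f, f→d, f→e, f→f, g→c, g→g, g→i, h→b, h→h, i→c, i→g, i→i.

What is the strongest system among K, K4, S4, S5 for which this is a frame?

Transitive (axiom 4): yes — every two-step S-path is closed by a direct edge.
Reflexive (axiom T): no — a is not related to itself.
Euclidean (axiom 5): yes — any two successors of a common world are S-related.
So F validates K, K4; S4 would additionally require S to be reflexive. The strongest is K4.

K4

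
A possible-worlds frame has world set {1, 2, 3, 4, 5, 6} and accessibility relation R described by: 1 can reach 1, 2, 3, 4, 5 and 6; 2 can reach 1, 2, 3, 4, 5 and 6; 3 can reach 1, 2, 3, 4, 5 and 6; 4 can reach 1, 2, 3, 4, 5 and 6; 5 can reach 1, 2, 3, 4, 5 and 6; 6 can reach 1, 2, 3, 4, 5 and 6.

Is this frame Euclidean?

Yes

Euclidean: yes — any two successors of a common world are R-related.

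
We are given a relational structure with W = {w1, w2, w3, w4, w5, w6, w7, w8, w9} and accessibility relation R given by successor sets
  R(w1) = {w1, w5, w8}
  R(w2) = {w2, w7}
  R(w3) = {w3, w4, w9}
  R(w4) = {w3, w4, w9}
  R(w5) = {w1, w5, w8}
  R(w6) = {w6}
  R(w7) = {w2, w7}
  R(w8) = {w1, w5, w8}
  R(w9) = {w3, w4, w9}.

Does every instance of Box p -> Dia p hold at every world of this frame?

Axiom D corresponds to the accessibility relation being serial.
Serial: yes — every world has a successor (e.g. w1 R w1).

Yes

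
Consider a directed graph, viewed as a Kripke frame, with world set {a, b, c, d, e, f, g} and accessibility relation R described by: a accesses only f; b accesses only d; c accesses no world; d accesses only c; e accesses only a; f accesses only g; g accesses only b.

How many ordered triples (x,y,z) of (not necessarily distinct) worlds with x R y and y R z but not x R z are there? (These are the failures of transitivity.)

5

Enumerating: (a,f,g), (b,d,c), (e,a,f), (f,g,b), (g,b,d).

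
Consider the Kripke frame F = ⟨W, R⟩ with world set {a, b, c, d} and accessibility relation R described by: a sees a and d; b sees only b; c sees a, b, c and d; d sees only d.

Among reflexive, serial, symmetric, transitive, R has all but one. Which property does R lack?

symmetric

Reflexive: yes — every world is R-related to itself.
Serial: yes — every world has a successor (e.g. a R a).
Symmetric: no — a R d but not d R a.
Transitive: yes — every two-step R-path is closed by a direct edge.
Only symmetric fails.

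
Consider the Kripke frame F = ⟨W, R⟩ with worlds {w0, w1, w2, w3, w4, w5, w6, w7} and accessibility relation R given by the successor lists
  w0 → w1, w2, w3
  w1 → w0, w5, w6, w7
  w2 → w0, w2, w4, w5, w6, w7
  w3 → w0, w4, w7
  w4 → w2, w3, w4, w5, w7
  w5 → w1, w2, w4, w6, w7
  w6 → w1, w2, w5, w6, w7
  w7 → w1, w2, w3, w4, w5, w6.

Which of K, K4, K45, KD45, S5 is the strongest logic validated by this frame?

K

Transitive (axiom 4): no — w0 R w1 and w1 R w5, but not w0 R w5.
Euclidean (axiom 5): no — w0 R w1 and w0 R w2, but not w1 R w2.
Serial (axiom D): yes — every world has a successor (e.g. w0 R w1).
Reflexive (axiom T): no — w0 is not related to itself.
So F validates K; K4 would additionally require R to be transitive. The strongest is K.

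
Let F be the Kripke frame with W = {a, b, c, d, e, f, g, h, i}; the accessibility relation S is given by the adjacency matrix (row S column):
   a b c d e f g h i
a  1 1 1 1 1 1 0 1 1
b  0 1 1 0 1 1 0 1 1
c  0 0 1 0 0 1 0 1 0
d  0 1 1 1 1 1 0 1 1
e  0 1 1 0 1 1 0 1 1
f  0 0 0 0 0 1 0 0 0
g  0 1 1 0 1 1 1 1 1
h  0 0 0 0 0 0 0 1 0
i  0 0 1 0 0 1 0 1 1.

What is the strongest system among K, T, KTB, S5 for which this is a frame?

Reflexive (axiom T): yes — every world is S-related to itself.
Symmetric (axiom B): no — a S b but not b S a.
Euclidean (axiom 5): no — a S b and a S d, but not b S d.
So F validates K, T; KTB would additionally require S to be symmetric. The strongest is T.

T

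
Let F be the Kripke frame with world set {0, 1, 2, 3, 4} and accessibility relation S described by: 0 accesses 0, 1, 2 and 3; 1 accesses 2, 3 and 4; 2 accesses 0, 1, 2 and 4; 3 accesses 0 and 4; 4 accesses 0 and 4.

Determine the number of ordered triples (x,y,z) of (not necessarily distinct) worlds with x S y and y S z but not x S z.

Enumerating: (0,1,4), (0,2,4), (0,3,4), (1,2,0), (1,2,1), (1,3,0), (1,4,0), (2,0,3), (2,1,3), (3,0,1), (3,0,2), (3,0,3), (4,0,1), (4,0,2), (4,0,3).

15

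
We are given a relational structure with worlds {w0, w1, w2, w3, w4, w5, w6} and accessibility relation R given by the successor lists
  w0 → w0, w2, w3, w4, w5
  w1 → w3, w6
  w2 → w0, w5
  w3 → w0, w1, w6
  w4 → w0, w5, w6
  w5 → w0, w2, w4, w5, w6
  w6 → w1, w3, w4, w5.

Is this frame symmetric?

Yes

Symmetric: yes — every pair in R has its reverse in R.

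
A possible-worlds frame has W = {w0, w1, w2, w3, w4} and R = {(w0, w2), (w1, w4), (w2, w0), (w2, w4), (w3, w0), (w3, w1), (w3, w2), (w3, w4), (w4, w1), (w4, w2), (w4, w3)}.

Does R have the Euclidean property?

No

Euclidean: no — w2 R w0 and w2 R w4, but not w0 R w4.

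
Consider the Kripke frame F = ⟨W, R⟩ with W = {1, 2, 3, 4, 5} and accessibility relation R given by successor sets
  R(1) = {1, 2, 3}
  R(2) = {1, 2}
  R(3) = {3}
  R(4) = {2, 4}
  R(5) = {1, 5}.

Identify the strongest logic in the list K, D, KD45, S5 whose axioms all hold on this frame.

Serial (axiom D): yes — every world has a successor (e.g. 1 R 1).
Euclidean (axiom 5): no — 1 R 2 and 1 R 3, but not 2 R 3.
Transitive (axiom 4): no — 2 R 1 and 1 R 3, but not 2 R 3.
Reflexive (axiom T): yes — every world is R-related to itself.
So F validates K, D; KD45 would additionally require R to be Euclidean and transitive. The strongest is D.

D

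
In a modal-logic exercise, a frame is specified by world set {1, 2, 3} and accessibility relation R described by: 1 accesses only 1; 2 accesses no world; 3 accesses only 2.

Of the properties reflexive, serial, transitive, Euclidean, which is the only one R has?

Reflexive: no — 2 is not related to itself.
Serial: no — 2 has no R-successor.
Transitive: yes — every two-step R-path is closed by a direct edge.
Euclidean: no — 3 R 2 and 3 R 2, but not 2 R 2.
Only transitive holds.

transitive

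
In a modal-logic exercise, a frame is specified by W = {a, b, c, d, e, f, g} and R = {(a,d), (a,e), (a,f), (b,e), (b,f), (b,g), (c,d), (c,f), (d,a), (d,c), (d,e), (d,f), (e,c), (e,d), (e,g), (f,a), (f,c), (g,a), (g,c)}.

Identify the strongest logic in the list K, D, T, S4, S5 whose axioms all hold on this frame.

D

Serial (axiom D): yes — every world has a successor (e.g. a R d).
Reflexive (axiom T): no — a is not related to itself.
Transitive (axiom 4): no — a R d and d R c, but not a R c.
Euclidean (axiom 5): no — a R e and a R f, but not e R f.
So F validates K, D; T would additionally require R to be reflexive. The strongest is D.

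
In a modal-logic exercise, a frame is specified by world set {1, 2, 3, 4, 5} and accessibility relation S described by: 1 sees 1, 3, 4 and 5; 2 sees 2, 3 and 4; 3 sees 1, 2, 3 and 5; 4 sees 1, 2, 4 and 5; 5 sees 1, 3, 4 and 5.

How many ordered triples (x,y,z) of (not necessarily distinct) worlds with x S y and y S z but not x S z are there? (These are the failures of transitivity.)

14

Enumerating: (1,3,2), (1,4,2), (2,3,1), (2,3,5), (2,4,1), (2,4,5), (3,1,4), (3,2,4), (3,5,4), (4,1,3), (4,2,3), (4,5,3), (5,3,2), (5,4,2).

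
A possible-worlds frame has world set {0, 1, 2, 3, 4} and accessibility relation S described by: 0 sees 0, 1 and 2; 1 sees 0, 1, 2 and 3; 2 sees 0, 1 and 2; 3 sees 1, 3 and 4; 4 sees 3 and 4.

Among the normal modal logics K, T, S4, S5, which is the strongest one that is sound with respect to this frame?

T

Reflexive (axiom T): yes — every world is S-related to itself.
Transitive (axiom 4): no — 0 S 1 and 1 S 3, but not 0 S 3.
Euclidean (axiom 5): no — 1 S 0 and 1 S 3, but not 0 S 3.
So F validates K, T; S4 would additionally require S to be transitive. The strongest is T.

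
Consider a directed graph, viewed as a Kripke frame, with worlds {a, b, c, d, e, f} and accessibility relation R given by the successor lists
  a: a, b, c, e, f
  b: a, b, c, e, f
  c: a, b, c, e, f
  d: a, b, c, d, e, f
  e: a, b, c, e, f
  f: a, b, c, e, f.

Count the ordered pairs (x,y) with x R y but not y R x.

Enumerating: (d,a), (d,b), (d,c), (d,e), (d,f).

5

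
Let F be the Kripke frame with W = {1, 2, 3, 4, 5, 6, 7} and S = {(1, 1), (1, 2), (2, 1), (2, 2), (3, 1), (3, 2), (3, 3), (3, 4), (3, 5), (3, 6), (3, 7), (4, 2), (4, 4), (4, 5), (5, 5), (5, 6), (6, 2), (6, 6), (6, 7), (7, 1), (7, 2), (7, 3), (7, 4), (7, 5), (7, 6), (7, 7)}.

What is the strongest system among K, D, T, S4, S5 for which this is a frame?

Serial (axiom D): yes — every world has a successor (e.g. 1 S 1).
Reflexive (axiom T): yes — every world is S-related to itself.
Transitive (axiom 4): no — 4 S 2 and 2 S 1, but not 4 S 1.
Euclidean (axiom 5): no — 3 S 1 and 3 S 4, but not 1 S 4.
So F validates K, D, T; S4 would additionally require S to be transitive. The strongest is T.

T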